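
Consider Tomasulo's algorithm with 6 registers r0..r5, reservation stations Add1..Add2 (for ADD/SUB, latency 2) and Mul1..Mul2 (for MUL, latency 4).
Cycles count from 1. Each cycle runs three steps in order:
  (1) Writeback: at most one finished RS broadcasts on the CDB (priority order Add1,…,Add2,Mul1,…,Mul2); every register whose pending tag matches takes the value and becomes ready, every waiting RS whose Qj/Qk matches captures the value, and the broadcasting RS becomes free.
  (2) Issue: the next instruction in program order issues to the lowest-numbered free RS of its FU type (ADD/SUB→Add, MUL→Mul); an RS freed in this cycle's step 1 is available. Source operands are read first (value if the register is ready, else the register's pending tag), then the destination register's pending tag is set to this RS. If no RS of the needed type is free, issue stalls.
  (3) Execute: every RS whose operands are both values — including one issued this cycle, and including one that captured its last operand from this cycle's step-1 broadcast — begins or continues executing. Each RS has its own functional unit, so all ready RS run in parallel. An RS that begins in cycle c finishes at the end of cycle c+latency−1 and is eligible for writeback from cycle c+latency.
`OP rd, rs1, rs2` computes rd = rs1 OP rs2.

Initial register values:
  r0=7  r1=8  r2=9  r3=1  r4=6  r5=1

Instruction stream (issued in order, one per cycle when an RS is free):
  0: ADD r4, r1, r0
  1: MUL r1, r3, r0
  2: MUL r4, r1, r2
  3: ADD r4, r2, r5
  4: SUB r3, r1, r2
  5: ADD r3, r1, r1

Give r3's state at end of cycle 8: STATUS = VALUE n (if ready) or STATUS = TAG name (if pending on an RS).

  c1: issue ADD r4<-Add1  regs: r0:7,r1:8,r2:9,r3:1,r4:Add1,r5:1
  c2: issue MUL r1<-Mul1  regs: r0:7,r1:Mul1,r2:9,r3:1,r4:Add1,r5:1
  c3: CDB Add1=15; issue MUL r4<-Mul2  regs: r0:7,r1:Mul1,r2:9,r3:1,r4:Mul2,r5:1
  c4: issue ADD r4<-Add1  regs: r0:7,r1:Mul1,r2:9,r3:1,r4:Add1,r5:1
  c5: issue SUB r3<-Add2  regs: r0:7,r1:Mul1,r2:9,r3:Add2,r4:Add1,r5:1
  c6: CDB Add1=10; issue ADD r3<-Add1  regs: r0:7,r1:Mul1,r2:9,r3:Add1,r4:10,r5:1
  c7: CDB Mul1=7  regs: r0:7,r1:7,r2:9,r3:Add1,r4:10,r5:1
  c8: -  regs: r0:7,r1:7,r2:9,r3:Add1,r4:10,r5:1

STATUS = TAG Add1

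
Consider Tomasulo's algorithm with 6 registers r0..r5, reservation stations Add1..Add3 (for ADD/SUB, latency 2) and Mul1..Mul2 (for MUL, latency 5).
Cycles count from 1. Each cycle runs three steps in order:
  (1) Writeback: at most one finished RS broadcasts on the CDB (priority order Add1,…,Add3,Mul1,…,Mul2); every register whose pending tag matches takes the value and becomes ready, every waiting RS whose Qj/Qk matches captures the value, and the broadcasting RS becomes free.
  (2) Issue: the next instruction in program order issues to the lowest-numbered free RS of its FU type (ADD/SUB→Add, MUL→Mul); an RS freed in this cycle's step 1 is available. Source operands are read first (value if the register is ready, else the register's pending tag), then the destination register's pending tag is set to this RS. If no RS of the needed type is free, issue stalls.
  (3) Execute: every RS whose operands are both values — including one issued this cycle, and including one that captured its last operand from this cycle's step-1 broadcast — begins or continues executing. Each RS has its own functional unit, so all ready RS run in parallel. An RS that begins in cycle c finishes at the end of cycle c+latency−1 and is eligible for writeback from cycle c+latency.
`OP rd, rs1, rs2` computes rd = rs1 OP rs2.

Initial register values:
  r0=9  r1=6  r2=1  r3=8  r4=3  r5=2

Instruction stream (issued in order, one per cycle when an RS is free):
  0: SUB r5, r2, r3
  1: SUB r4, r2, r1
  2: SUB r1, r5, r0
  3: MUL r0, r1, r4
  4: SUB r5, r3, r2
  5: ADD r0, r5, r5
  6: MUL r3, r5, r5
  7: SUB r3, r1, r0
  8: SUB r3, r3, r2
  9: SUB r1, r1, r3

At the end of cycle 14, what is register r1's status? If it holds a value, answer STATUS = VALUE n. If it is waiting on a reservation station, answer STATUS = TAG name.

cycle 1: issue SUB r5<-Add1 // r0:9,r1:6,r2:1,r3:8,r4:3,r5:Add1
cycle 2: issue SUB r4<-Add2 // r0:9,r1:6,r2:1,r3:8,r4:Add2,r5:Add1
cycle 3: CDB Add1=-7; issue SUB r1<-Add1 // r0:9,r1:Add1,r2:1,r3:8,r4:Add2,r5:-7
cycle 4: CDB Add2=-5; issue MUL r0<-Mul1 // r0:Mul1,r1:Add1,r2:1,r3:8,r4:-5,r5:-7
cycle 5: CDB Add1=-16; issue SUB r5<-Add1 // r0:Mul1,r1:-16,r2:1,r3:8,r4:-5,r5:Add1
cycle 6: issue ADD r0<-Add2 // r0:Add2,r1:-16,r2:1,r3:8,r4:-5,r5:Add1
cycle 7: CDB Add1=7; issue MUL r3<-Mul2 // r0:Add2,r1:-16,r2:1,r3:Mul2,r4:-5,r5:7
cycle 8: issue SUB r3<-Add1 // r0:Add2,r1:-16,r2:1,r3:Add1,r4:-5,r5:7
cycle 9: CDB Add2=14; issue SUB r3<-Add2 // r0:14,r1:-16,r2:1,r3:Add2,r4:-5,r5:7
cycle 10: CDB Mul1=80; issue SUB r1<-Add3 // r0:14,r1:Add3,r2:1,r3:Add2,r4:-5,r5:7
cycle 11: CDB Add1=-30 // r0:14,r1:Add3,r2:1,r3:Add2,r4:-5,r5:7
cycle 12: CDB Mul2=49 // r0:14,r1:Add3,r2:1,r3:Add2,r4:-5,r5:7
cycle 13: CDB Add2=-31 // r0:14,r1:Add3,r2:1,r3:-31,r4:-5,r5:7
cycle 14: - // r0:14,r1:Add3,r2:1,r3:-31,r4:-5,r5:7

STATUS = TAG Add3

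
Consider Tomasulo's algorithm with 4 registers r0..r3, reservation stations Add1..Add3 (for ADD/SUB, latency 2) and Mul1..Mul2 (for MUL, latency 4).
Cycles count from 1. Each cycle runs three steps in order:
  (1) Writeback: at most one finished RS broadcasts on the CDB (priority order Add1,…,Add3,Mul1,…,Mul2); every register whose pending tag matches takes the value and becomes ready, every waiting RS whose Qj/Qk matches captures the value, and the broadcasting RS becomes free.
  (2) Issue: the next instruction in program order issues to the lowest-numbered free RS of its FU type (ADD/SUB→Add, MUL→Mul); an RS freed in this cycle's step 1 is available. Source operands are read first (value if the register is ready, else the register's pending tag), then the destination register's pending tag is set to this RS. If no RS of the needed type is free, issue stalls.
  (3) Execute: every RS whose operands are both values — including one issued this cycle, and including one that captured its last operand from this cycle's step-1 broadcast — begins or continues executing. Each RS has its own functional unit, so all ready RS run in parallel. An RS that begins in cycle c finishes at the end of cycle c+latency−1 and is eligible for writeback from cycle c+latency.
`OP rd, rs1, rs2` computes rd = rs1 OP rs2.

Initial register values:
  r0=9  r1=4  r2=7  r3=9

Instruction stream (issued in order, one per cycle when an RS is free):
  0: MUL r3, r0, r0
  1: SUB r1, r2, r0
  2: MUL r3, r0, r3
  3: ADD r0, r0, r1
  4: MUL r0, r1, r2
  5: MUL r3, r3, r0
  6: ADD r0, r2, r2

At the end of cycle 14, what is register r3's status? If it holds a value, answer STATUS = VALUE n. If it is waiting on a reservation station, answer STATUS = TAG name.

  c1: issue MUL r3<-Mul1  regs: r0:9,r1:4,r2:7,r3:Mul1
  c2: issue SUB r1<-Add1  regs: r0:9,r1:Add1,r2:7,r3:Mul1
  c3: issue MUL r3<-Mul2  regs: r0:9,r1:Add1,r2:7,r3:Mul2
  c4: CDB Add1=-2; issue ADD r0<-Add1  regs: r0:Add1,r1:-2,r2:7,r3:Mul2
  c5: CDB Mul1=81; issue MUL r0<-Mul1  regs: r0:Mul1,r1:-2,r2:7,r3:Mul2
  c6: CDB Add1=7; stall  regs: r0:Mul1,r1:-2,r2:7,r3:Mul2
  c7: stall  regs: r0:Mul1,r1:-2,r2:7,r3:Mul2
  c8: stall  regs: r0:Mul1,r1:-2,r2:7,r3:Mul2
  c9: CDB Mul1=-14; issue MUL r3<-Mul1  regs: r0:-14,r1:-2,r2:7,r3:Mul1
  c10: CDB Mul2=729; issue ADD r0<-Add1  regs: r0:Add1,r1:-2,r2:7,r3:Mul1
  c11: -  regs: r0:Add1,r1:-2,r2:7,r3:Mul1
  c12: CDB Add1=14  regs: r0:14,r1:-2,r2:7,r3:Mul1
  c13: -  regs: r0:14,r1:-2,r2:7,r3:Mul1
  c14: CDB Mul1=-10206  regs: r0:14,r1:-2,r2:7,r3:-10206

STATUS = VALUE -10206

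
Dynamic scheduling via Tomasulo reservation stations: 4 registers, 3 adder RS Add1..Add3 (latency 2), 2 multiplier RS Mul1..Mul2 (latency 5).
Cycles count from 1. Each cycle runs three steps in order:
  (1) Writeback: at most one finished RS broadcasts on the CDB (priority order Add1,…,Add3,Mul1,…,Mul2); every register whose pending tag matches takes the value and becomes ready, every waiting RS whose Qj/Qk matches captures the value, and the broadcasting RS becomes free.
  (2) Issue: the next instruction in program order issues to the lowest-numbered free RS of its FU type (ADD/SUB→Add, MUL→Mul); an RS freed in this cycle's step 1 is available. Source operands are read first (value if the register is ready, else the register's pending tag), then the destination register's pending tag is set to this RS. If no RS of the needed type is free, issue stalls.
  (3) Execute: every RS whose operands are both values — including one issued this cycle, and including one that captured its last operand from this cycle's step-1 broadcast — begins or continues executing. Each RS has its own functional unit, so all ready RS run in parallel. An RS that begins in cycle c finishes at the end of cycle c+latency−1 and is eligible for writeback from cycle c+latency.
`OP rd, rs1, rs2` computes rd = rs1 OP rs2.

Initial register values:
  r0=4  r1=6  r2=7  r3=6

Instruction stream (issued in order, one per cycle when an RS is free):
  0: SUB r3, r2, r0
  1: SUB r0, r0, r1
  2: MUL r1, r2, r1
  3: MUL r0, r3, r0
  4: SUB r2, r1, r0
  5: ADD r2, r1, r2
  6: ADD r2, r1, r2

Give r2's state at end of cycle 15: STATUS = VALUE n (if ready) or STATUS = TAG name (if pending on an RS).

STATUS = VALUE 132

  c1: issue SUB r3<-Add1  regs: r0:4,r1:6,r2:7,r3:Add1
  c2: issue SUB r0<-Add2  regs: r0:Add2,r1:6,r2:7,r3:Add1
  c3: CDB Add1=3; issue MUL r1<-Mul1  regs: r0:Add2,r1:Mul1,r2:7,r3:3
  c4: CDB Add2=-2; issue MUL r0<-Mul2  regs: r0:Mul2,r1:Mul1,r2:7,r3:3
  c5: issue SUB r2<-Add1  regs: r0:Mul2,r1:Mul1,r2:Add1,r3:3
  c6: issue ADD r2<-Add2  regs: r0:Mul2,r1:Mul1,r2:Add2,r3:3
  c7: issue ADD r2<-Add3  regs: r0:Mul2,r1:Mul1,r2:Add3,r3:3
  c8: CDB Mul1=42  regs: r0:Mul2,r1:42,r2:Add3,r3:3
  c9: CDB Mul2=-6  regs: r0:-6,r1:42,r2:Add3,r3:3
  c10: -  regs: r0:-6,r1:42,r2:Add3,r3:3
  c11: CDB Add1=48  regs: r0:-6,r1:42,r2:Add3,r3:3
  c12: -  regs: r0:-6,r1:42,r2:Add3,r3:3
  c13: CDB Add2=90  regs: r0:-6,r1:42,r2:Add3,r3:3
  c14: -  regs: r0:-6,r1:42,r2:Add3,r3:3
  c15: CDB Add3=132  regs: r0:-6,r1:42,r2:132,r3:3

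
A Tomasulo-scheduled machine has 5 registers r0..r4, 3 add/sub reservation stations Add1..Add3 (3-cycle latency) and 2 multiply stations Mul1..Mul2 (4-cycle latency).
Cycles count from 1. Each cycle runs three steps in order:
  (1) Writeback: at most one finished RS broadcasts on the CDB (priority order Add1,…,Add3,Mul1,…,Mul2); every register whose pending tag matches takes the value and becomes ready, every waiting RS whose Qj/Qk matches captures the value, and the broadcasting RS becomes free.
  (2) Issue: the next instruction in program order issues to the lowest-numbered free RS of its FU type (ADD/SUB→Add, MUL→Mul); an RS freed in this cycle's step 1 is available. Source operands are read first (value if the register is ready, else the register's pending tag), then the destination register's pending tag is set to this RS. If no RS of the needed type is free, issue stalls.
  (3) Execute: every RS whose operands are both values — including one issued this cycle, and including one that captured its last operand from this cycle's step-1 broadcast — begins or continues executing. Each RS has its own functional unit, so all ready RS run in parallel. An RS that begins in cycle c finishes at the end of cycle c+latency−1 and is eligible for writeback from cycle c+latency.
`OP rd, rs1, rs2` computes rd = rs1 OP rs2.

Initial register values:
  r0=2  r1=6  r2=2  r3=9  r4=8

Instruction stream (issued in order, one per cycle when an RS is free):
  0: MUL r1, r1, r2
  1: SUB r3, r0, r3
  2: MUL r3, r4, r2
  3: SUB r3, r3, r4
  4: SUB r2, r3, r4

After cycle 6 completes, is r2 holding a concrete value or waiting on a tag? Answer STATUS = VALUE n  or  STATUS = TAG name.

STATUS = TAG Add1

c1: issue MUL r1<-Mul1 | r0:2,r1:Mul1,r2:2,r3:9,r4:8
c2: issue SUB r3<-Add1 | r0:2,r1:Mul1,r2:2,r3:Add1,r4:8
c3: issue MUL r3<-Mul2 | r0:2,r1:Mul1,r2:2,r3:Mul2,r4:8
c4: issue SUB r3<-Add2 | r0:2,r1:Mul1,r2:2,r3:Add2,r4:8
c5: CDB Add1=-7; issue SUB r2<-Add1 | r0:2,r1:Mul1,r2:Add1,r3:Add2,r4:8
c6: CDB Mul1=12 | r0:2,r1:12,r2:Add1,r3:Add2,r4:8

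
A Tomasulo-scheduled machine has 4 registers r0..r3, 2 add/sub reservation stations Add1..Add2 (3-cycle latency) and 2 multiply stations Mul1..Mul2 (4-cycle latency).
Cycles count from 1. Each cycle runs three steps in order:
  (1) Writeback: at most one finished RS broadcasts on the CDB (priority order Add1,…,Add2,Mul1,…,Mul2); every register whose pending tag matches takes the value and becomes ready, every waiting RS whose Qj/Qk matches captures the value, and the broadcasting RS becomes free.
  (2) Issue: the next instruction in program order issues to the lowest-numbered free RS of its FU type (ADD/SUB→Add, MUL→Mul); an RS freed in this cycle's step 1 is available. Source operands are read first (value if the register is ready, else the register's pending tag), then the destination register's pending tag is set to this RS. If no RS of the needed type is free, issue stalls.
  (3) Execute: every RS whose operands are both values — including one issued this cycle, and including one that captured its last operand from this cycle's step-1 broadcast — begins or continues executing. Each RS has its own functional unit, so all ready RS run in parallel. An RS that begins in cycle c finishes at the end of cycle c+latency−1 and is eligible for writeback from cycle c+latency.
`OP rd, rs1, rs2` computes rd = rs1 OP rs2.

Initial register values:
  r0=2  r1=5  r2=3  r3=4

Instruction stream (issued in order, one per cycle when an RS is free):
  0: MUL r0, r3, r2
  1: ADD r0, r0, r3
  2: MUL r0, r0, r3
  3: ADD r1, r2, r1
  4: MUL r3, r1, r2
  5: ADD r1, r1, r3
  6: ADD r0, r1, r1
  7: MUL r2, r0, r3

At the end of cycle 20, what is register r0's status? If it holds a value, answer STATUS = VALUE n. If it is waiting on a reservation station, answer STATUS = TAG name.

cycle 1: issue MUL r0<-Mul1 // r0:Mul1,r1:5,r2:3,r3:4
cycle 2: issue ADD r0<-Add1 // r0:Add1,r1:5,r2:3,r3:4
cycle 3: issue MUL r0<-Mul2 // r0:Mul2,r1:5,r2:3,r3:4
cycle 4: issue ADD r1<-Add2 // r0:Mul2,r1:Add2,r2:3,r3:4
cycle 5: CDB Mul1=12; issue MUL r3<-Mul1 // r0:Mul2,r1:Add2,r2:3,r3:Mul1
cycle 6: stall // r0:Mul2,r1:Add2,r2:3,r3:Mul1
cycle 7: CDB Add2=8; issue ADD r1<-Add2 // r0:Mul2,r1:Add2,r2:3,r3:Mul1
cycle 8: CDB Add1=16; issue ADD r0<-Add1 // r0:Add1,r1:Add2,r2:3,r3:Mul1
cycle 9: stall // r0:Add1,r1:Add2,r2:3,r3:Mul1
cycle 10: stall // r0:Add1,r1:Add2,r2:3,r3:Mul1
cycle 11: CDB Mul1=24; issue MUL r2<-Mul1 // r0:Add1,r1:Add2,r2:Mul1,r3:24
cycle 12: CDB Mul2=64 // r0:Add1,r1:Add2,r2:Mul1,r3:24
cycle 13: - // r0:Add1,r1:Add2,r2:Mul1,r3:24
cycle 14: CDB Add2=32 // r0:Add1,r1:32,r2:Mul1,r3:24
cycle 15: - // r0:Add1,r1:32,r2:Mul1,r3:24
cycle 16: - // r0:Add1,r1:32,r2:Mul1,r3:24
cycle 17: CDB Add1=64 // r0:64,r1:32,r2:Mul1,r3:24
cycle 18: - // r0:64,r1:32,r2:Mul1,r3:24
cycle 19: - // r0:64,r1:32,r2:Mul1,r3:24
cycle 20: - // r0:64,r1:32,r2:Mul1,r3:24

STATUS = VALUE 64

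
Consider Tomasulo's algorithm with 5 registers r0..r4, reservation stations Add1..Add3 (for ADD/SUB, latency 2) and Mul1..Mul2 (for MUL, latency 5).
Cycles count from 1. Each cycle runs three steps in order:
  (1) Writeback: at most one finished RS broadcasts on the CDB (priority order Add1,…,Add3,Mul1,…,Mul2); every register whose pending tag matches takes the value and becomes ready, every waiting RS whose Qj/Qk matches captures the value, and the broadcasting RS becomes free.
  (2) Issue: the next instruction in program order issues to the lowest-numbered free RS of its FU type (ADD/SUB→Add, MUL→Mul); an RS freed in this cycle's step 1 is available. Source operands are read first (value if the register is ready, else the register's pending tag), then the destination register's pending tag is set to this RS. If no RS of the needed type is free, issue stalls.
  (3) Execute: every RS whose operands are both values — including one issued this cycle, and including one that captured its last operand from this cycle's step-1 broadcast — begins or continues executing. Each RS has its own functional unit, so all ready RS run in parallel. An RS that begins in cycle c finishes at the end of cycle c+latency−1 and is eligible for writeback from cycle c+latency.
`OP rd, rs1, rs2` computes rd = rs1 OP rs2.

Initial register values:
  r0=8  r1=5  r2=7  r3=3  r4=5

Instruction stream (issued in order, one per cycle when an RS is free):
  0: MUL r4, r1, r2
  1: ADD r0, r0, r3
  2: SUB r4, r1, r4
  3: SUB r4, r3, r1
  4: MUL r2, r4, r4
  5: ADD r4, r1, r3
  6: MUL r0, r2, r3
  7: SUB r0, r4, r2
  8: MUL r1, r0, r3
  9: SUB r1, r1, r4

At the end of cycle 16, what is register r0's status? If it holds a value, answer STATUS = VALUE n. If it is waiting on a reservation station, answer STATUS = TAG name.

c1: issue MUL r4<-Mul1 | r0:8,r1:5,r2:7,r3:3,r4:Mul1
c2: issue ADD r0<-Add1 | r0:Add1,r1:5,r2:7,r3:3,r4:Mul1
c3: issue SUB r4<-Add2 | r0:Add1,r1:5,r2:7,r3:3,r4:Add2
c4: CDB Add1=11; issue SUB r4<-Add1 | r0:11,r1:5,r2:7,r3:3,r4:Add1
c5: issue MUL r2<-Mul2 | r0:11,r1:5,r2:Mul2,r3:3,r4:Add1
c6: CDB Add1=-2; issue ADD r4<-Add1 | r0:11,r1:5,r2:Mul2,r3:3,r4:Add1
c7: CDB Mul1=35; issue MUL r0<-Mul1 | r0:Mul1,r1:5,r2:Mul2,r3:3,r4:Add1
c8: CDB Add1=8; issue SUB r0<-Add1 | r0:Add1,r1:5,r2:Mul2,r3:3,r4:8
c9: CDB Add2=-30; stall | r0:Add1,r1:5,r2:Mul2,r3:3,r4:8
c10: stall | r0:Add1,r1:5,r2:Mul2,r3:3,r4:8
c11: CDB Mul2=4; issue MUL r1<-Mul2 | r0:Add1,r1:Mul2,r2:4,r3:3,r4:8
c12: issue SUB r1<-Add2 | r0:Add1,r1:Add2,r2:4,r3:3,r4:8
c13: CDB Add1=4 | r0:4,r1:Add2,r2:4,r3:3,r4:8
c14: - | r0:4,r1:Add2,r2:4,r3:3,r4:8
c15: - | r0:4,r1:Add2,r2:4,r3:3,r4:8
c16: CDB Mul1=12 | r0:4,r1:Add2,r2:4,r3:3,r4:8

STATUS = VALUE 4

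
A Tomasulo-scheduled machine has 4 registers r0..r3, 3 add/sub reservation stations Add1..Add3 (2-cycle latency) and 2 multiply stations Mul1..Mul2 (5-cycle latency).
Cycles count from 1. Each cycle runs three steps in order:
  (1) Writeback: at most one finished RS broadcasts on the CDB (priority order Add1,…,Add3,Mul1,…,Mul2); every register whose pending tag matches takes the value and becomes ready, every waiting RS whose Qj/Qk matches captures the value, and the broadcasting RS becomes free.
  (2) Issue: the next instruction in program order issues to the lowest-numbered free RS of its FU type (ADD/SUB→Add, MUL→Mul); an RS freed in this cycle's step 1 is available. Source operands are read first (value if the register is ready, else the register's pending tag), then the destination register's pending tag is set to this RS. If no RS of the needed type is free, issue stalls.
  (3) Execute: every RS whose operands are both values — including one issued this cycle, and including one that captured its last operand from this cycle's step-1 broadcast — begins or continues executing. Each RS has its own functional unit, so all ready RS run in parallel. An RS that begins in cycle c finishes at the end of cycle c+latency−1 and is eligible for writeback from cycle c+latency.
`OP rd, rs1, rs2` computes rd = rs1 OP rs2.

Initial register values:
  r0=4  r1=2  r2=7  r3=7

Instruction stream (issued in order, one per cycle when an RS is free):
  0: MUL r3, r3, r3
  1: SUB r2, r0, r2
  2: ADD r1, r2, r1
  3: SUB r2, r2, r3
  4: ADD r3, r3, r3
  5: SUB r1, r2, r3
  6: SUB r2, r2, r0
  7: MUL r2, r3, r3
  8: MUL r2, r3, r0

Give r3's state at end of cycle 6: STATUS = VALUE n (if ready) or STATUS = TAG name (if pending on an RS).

c1: issue MUL r3<-Mul1 | r0:4,r1:2,r2:7,r3:Mul1
c2: issue SUB r2<-Add1 | r0:4,r1:2,r2:Add1,r3:Mul1
c3: issue ADD r1<-Add2 | r0:4,r1:Add2,r2:Add1,r3:Mul1
c4: CDB Add1=-3; issue SUB r2<-Add1 | r0:4,r1:Add2,r2:Add1,r3:Mul1
c5: issue ADD r3<-Add3 | r0:4,r1:Add2,r2:Add1,r3:Add3
c6: CDB Add2=-1; issue SUB r1<-Add2 | r0:4,r1:Add2,r2:Add1,r3:Add3

STATUS = TAG Add3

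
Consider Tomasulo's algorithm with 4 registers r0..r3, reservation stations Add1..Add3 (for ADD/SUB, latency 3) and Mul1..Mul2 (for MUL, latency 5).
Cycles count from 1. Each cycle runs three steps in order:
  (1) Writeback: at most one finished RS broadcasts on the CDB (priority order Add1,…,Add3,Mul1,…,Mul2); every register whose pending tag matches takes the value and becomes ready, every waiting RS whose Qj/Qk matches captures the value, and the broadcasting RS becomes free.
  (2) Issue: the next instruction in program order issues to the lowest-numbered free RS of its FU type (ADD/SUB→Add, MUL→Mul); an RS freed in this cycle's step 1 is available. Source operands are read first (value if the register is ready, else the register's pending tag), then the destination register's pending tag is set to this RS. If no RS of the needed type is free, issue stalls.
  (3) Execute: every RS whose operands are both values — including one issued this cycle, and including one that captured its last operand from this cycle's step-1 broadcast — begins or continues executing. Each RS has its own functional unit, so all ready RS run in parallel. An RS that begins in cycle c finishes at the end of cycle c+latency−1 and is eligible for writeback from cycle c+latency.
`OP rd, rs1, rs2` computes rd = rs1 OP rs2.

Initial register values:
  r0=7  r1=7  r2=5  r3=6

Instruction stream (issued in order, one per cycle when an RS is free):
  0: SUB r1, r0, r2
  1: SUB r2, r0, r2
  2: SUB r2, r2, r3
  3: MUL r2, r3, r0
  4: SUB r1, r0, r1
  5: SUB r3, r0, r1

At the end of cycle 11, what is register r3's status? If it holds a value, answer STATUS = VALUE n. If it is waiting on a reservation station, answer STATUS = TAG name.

STATUS = VALUE 2

cycle 1: issue SUB r1<-Add1 // r0:7,r1:Add1,r2:5,r3:6
cycle 2: issue SUB r2<-Add2 // r0:7,r1:Add1,r2:Add2,r3:6
cycle 3: issue SUB r2<-Add3 // r0:7,r1:Add1,r2:Add3,r3:6
cycle 4: CDB Add1=2; issue MUL r2<-Mul1 // r0:7,r1:2,r2:Mul1,r3:6
cycle 5: CDB Add2=2; issue SUB r1<-Add1 // r0:7,r1:Add1,r2:Mul1,r3:6
cycle 6: issue SUB r3<-Add2 // r0:7,r1:Add1,r2:Mul1,r3:Add2
cycle 7: - // r0:7,r1:Add1,r2:Mul1,r3:Add2
cycle 8: CDB Add1=5 // r0:7,r1:5,r2:Mul1,r3:Add2
cycle 9: CDB Add3=-4 // r0:7,r1:5,r2:Mul1,r3:Add2
cycle 10: CDB Mul1=42 // r0:7,r1:5,r2:42,r3:Add2
cycle 11: CDB Add2=2 // r0:7,r1:5,r2:42,r3:2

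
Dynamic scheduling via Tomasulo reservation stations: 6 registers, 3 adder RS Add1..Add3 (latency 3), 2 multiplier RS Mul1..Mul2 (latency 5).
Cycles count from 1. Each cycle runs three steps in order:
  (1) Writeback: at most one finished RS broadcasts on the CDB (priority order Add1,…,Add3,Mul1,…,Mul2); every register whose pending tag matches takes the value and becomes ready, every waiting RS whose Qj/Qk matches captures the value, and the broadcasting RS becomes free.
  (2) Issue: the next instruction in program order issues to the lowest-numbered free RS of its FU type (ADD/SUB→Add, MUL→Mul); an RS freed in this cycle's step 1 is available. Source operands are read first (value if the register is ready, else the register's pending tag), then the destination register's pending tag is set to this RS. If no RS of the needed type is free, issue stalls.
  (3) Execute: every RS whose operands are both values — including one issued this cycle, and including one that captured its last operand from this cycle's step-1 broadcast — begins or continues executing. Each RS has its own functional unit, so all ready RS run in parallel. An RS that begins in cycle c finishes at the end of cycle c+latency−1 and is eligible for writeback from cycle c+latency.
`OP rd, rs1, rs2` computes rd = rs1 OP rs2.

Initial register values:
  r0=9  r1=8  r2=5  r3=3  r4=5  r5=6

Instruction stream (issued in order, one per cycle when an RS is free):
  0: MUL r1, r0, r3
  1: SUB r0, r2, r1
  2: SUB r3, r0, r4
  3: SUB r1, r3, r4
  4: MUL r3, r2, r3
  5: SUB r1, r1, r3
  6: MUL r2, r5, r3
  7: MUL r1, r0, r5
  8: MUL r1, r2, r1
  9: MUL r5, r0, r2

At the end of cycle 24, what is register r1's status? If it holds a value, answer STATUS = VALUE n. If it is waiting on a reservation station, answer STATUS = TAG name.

  c1: issue MUL r1<-Mul1  regs: r0:9,r1:Mul1,r2:5,r3:3,r4:5,r5:6
  c2: issue SUB r0<-Add1  regs: r0:Add1,r1:Mul1,r2:5,r3:3,r4:5,r5:6
  c3: issue SUB r3<-Add2  regs: r0:Add1,r1:Mul1,r2:5,r3:Add2,r4:5,r5:6
  c4: issue SUB r1<-Add3  regs: r0:Add1,r1:Add3,r2:5,r3:Add2,r4:5,r5:6
  c5: issue MUL r3<-Mul2  regs: r0:Add1,r1:Add3,r2:5,r3:Mul2,r4:5,r5:6
  c6: CDB Mul1=27; stall  regs: r0:Add1,r1:Add3,r2:5,r3:Mul2,r4:5,r5:6
  c7: stall  regs: r0:Add1,r1:Add3,r2:5,r3:Mul2,r4:5,r5:6
  c8: stall  regs: r0:Add1,r1:Add3,r2:5,r3:Mul2,r4:5,r5:6
  c9: CDB Add1=-22; issue SUB r1<-Add1  regs: r0:-22,r1:Add1,r2:5,r3:Mul2,r4:5,r5:6
  c10: issue MUL r2<-Mul1  regs: r0:-22,r1:Add1,r2:Mul1,r3:Mul2,r4:5,r5:6
  c11: stall  regs: r0:-22,r1:Add1,r2:Mul1,r3:Mul2,r4:5,r5:6
  c12: CDB Add2=-27; stall  regs: r0:-22,r1:Add1,r2:Mul1,r3:Mul2,r4:5,r5:6
  c13: stall  regs: r0:-22,r1:Add1,r2:Mul1,r3:Mul2,r4:5,r5:6
  c14: stall  regs: r0:-22,r1:Add1,r2:Mul1,r3:Mul2,r4:5,r5:6
  c15: CDB Add3=-32; stall  regs: r0:-22,r1:Add1,r2:Mul1,r3:Mul2,r4:5,r5:6
  c16: stall  regs: r0:-22,r1:Add1,r2:Mul1,r3:Mul2,r4:5,r5:6
  c17: CDB Mul2=-135; issue MUL r1<-Mul2  regs: r0:-22,r1:Mul2,r2:Mul1,r3:-135,r4:5,r5:6
  c18: stall  regs: r0:-22,r1:Mul2,r2:Mul1,r3:-135,r4:5,r5:6
  c19: stall  regs: r0:-22,r1:Mul2,r2:Mul1,r3:-135,r4:5,r5:6
  c20: CDB Add1=103; stall  regs: r0:-22,r1:Mul2,r2:Mul1,r3:-135,r4:5,r5:6
  c21: stall  regs: r0:-22,r1:Mul2,r2:Mul1,r3:-135,r4:5,r5:6
  c22: CDB Mul1=-810; issue MUL r1<-Mul1  regs: r0:-22,r1:Mul1,r2:-810,r3:-135,r4:5,r5:6
  c23: CDB Mul2=-132; issue MUL r5<-Mul2  regs: r0:-22,r1:Mul1,r2:-810,r3:-135,r4:5,r5:Mul2
  c24: -  regs: r0:-22,r1:Mul1,r2:-810,r3:-135,r4:5,r5:Mul2

STATUS = TAG Mul1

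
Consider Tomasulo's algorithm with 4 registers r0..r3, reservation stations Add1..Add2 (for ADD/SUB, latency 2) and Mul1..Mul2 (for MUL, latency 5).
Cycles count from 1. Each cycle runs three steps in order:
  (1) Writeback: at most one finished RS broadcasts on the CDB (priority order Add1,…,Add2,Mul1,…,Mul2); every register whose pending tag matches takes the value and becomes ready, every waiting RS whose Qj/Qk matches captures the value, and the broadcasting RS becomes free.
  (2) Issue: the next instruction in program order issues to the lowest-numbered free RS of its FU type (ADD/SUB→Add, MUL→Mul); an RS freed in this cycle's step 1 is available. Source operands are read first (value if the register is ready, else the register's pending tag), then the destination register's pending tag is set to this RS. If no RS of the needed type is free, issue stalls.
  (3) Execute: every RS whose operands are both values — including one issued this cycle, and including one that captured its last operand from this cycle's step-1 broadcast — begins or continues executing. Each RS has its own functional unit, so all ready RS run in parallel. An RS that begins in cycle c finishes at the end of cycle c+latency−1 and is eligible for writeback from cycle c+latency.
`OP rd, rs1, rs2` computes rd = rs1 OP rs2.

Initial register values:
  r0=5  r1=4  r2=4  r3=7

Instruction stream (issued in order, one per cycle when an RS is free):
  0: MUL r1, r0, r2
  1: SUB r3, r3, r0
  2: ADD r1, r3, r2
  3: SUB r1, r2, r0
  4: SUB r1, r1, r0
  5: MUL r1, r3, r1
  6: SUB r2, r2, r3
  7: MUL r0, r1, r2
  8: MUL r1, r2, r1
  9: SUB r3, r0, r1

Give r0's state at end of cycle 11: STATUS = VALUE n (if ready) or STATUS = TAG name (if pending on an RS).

  c1: issue MUL r1<-Mul1  regs: r0:5,r1:Mul1,r2:4,r3:7
  c2: issue SUB r3<-Add1  regs: r0:5,r1:Mul1,r2:4,r3:Add1
  c3: issue ADD r1<-Add2  regs: r0:5,r1:Add2,r2:4,r3:Add1
  c4: CDB Add1=2; issue SUB r1<-Add1  regs: r0:5,r1:Add1,r2:4,r3:2
  c5: stall  regs: r0:5,r1:Add1,r2:4,r3:2
  c6: CDB Add1=-1; issue SUB r1<-Add1  regs: r0:5,r1:Add1,r2:4,r3:2
  c7: CDB Add2=6; issue MUL r1<-Mul2  regs: r0:5,r1:Mul2,r2:4,r3:2
  c8: CDB Add1=-6; issue SUB r2<-Add1  regs: r0:5,r1:Mul2,r2:Add1,r3:2
  c9: CDB Mul1=20; issue MUL r0<-Mul1  regs: r0:Mul1,r1:Mul2,r2:Add1,r3:2
  c10: CDB Add1=2; stall  regs: r0:Mul1,r1:Mul2,r2:2,r3:2
  c11: stall  regs: r0:Mul1,r1:Mul2,r2:2,r3:2

STATUS = TAG Mul1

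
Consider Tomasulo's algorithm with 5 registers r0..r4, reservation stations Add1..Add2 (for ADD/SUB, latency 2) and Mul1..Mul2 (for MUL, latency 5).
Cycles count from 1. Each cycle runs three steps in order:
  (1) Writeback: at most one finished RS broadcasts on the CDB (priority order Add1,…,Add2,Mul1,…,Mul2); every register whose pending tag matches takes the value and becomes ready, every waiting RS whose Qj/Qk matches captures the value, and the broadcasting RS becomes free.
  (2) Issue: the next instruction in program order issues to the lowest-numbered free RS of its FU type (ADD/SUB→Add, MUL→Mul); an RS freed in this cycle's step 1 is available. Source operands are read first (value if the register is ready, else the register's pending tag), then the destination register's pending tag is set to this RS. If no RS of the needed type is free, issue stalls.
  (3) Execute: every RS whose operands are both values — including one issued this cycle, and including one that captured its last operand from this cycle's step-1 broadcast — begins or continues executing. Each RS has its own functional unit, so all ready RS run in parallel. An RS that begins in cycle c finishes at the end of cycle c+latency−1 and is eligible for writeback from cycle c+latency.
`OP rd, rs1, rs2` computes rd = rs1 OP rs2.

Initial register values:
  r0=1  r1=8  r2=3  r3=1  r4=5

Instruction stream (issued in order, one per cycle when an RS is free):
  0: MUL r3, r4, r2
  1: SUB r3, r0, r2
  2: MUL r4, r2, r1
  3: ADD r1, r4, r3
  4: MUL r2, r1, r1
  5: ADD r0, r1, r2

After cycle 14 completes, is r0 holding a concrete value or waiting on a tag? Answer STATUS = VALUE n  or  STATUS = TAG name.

c1: issue MUL r3<-Mul1 | r0:1,r1:8,r2:3,r3:Mul1,r4:5
c2: issue SUB r3<-Add1 | r0:1,r1:8,r2:3,r3:Add1,r4:5
c3: issue MUL r4<-Mul2 | r0:1,r1:8,r2:3,r3:Add1,r4:Mul2
c4: CDB Add1=-2; issue ADD r1<-Add1 | r0:1,r1:Add1,r2:3,r3:-2,r4:Mul2
c5: stall | r0:1,r1:Add1,r2:3,r3:-2,r4:Mul2
c6: CDB Mul1=15; issue MUL r2<-Mul1 | r0:1,r1:Add1,r2:Mul1,r3:-2,r4:Mul2
c7: issue ADD r0<-Add2 | r0:Add2,r1:Add1,r2:Mul1,r3:-2,r4:Mul2
c8: CDB Mul2=24 | r0:Add2,r1:Add1,r2:Mul1,r3:-2,r4:24
c9: - | r0:Add2,r1:Add1,r2:Mul1,r3:-2,r4:24
c10: CDB Add1=22 | r0:Add2,r1:22,r2:Mul1,r3:-2,r4:24
c11: - | r0:Add2,r1:22,r2:Mul1,r3:-2,r4:24
c12: - | r0:Add2,r1:22,r2:Mul1,r3:-2,r4:24
c13: - | r0:Add2,r1:22,r2:Mul1,r3:-2,r4:24
c14: - | r0:Add2,r1:22,r2:Mul1,r3:-2,r4:24

STATUS = TAG Add2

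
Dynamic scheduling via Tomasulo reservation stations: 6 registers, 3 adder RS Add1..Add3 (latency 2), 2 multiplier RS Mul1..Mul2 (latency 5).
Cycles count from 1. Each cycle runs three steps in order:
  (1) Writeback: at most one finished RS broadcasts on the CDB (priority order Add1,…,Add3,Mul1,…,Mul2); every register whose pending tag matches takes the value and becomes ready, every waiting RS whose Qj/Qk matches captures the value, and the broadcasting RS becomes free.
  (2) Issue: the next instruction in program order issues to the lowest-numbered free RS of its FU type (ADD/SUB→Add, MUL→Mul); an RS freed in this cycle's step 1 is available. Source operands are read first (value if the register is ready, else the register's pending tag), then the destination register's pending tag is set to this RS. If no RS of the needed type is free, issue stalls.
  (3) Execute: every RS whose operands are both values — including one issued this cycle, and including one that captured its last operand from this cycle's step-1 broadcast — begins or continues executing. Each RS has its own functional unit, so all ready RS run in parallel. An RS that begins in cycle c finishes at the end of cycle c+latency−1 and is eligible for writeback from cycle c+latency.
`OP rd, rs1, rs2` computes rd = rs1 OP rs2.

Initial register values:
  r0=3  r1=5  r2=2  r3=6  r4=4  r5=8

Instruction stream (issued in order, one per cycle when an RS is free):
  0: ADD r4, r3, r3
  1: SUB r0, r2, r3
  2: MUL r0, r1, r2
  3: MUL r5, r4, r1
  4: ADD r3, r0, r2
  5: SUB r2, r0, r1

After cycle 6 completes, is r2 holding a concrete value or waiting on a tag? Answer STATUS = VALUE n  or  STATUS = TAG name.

STATUS = TAG Add2

  c1: issue ADD r4<-Add1  regs: r0:3,r1:5,r2:2,r3:6,r4:Add1,r5:8
  c2: issue SUB r0<-Add2  regs: r0:Add2,r1:5,r2:2,r3:6,r4:Add1,r5:8
  c3: CDB Add1=12; issue MUL r0<-Mul1  regs: r0:Mul1,r1:5,r2:2,r3:6,r4:12,r5:8
  c4: CDB Add2=-4; issue MUL r5<-Mul2  regs: r0:Mul1,r1:5,r2:2,r3:6,r4:12,r5:Mul2
  c5: issue ADD r3<-Add1  regs: r0:Mul1,r1:5,r2:2,r3:Add1,r4:12,r5:Mul2
  c6: issue SUB r2<-Add2  regs: r0:Mul1,r1:5,r2:Add2,r3:Add1,r4:12,r5:Mul2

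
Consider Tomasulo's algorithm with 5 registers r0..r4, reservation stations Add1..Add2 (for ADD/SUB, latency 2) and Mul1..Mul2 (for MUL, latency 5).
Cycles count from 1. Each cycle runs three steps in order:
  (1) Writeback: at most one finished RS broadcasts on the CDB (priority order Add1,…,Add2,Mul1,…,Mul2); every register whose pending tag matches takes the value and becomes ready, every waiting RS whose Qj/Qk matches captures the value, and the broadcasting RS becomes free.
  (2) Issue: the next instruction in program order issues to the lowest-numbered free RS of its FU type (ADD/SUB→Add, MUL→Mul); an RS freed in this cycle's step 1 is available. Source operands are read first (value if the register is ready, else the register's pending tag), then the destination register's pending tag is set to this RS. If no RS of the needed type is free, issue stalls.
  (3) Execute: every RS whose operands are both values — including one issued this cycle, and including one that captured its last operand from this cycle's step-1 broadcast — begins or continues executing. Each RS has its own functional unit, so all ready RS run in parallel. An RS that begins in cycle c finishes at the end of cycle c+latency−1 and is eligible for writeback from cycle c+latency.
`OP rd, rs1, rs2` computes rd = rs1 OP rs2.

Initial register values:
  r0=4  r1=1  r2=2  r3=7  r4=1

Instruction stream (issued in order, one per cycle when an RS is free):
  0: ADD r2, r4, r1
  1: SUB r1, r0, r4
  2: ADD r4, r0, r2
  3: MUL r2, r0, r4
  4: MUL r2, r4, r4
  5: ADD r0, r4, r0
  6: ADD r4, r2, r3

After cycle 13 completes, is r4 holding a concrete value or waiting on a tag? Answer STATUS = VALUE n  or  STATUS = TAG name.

  c1: issue ADD r2<-Add1  regs: r0:4,r1:1,r2:Add1,r3:7,r4:1
  c2: issue SUB r1<-Add2  regs: r0:4,r1:Add2,r2:Add1,r3:7,r4:1
  c3: CDB Add1=2; issue ADD r4<-Add1  regs: r0:4,r1:Add2,r2:2,r3:7,r4:Add1
  c4: CDB Add2=3; issue MUL r2<-Mul1  regs: r0:4,r1:3,r2:Mul1,r3:7,r4:Add1
  c5: CDB Add1=6; issue MUL r2<-Mul2  regs: r0:4,r1:3,r2:Mul2,r3:7,r4:6
  c6: issue ADD r0<-Add1  regs: r0:Add1,r1:3,r2:Mul2,r3:7,r4:6
  c7: issue ADD r4<-Add2  regs: r0:Add1,r1:3,r2:Mul2,r3:7,r4:Add2
  c8: CDB Add1=10  regs: r0:10,r1:3,r2:Mul2,r3:7,r4:Add2
  c9: -  regs: r0:10,r1:3,r2:Mul2,r3:7,r4:Add2
  c10: CDB Mul1=24  regs: r0:10,r1:3,r2:Mul2,r3:7,r4:Add2
  c11: CDB Mul2=36  regs: r0:10,r1:3,r2:36,r3:7,r4:Add2
  c12: -  regs: r0:10,r1:3,r2:36,r3:7,r4:Add2
  c13: CDB Add2=43  regs: r0:10,r1:3,r2:36,r3:7,r4:43

STATUS = VALUE 43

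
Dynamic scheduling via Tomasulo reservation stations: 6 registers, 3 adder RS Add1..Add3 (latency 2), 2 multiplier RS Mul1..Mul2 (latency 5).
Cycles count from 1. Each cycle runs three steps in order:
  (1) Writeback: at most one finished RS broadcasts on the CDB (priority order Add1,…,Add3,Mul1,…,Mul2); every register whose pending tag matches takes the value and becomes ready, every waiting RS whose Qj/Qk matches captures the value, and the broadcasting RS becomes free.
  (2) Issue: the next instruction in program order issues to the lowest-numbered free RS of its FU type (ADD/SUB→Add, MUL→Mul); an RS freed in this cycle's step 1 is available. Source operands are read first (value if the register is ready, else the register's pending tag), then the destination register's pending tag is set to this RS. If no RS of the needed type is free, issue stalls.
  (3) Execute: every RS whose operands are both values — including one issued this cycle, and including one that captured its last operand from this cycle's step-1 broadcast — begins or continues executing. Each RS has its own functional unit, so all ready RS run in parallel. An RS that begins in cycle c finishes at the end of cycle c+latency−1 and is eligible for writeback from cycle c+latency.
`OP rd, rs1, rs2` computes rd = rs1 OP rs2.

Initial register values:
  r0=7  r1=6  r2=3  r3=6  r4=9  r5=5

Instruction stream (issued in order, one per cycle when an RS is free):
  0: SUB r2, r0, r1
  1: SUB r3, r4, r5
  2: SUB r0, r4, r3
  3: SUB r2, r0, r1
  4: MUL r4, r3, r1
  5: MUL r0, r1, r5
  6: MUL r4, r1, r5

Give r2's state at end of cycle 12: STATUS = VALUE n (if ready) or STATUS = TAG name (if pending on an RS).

STATUS = VALUE -1

cycle 1: issue SUB r2<-Add1 // r0:7,r1:6,r2:Add1,r3:6,r4:9,r5:5
cycle 2: issue SUB r3<-Add2 // r0:7,r1:6,r2:Add1,r3:Add2,r4:9,r5:5
cycle 3: CDB Add1=1; issue SUB r0<-Add1 // r0:Add1,r1:6,r2:1,r3:Add2,r4:9,r5:5
cycle 4: CDB Add2=4; issue SUB r2<-Add2 // r0:Add1,r1:6,r2:Add2,r3:4,r4:9,r5:5
cycle 5: issue MUL r4<-Mul1 // r0:Add1,r1:6,r2:Add2,r3:4,r4:Mul1,r5:5
cycle 6: CDB Add1=5; issue MUL r0<-Mul2 // r0:Mul2,r1:6,r2:Add2,r3:4,r4:Mul1,r5:5
cycle 7: stall // r0:Mul2,r1:6,r2:Add2,r3:4,r4:Mul1,r5:5
cycle 8: CDB Add2=-1; stall // r0:Mul2,r1:6,r2:-1,r3:4,r4:Mul1,r5:5
cycle 9: stall // r0:Mul2,r1:6,r2:-1,r3:4,r4:Mul1,r5:5
cycle 10: CDB Mul1=24; issue MUL r4<-Mul1 // r0:Mul2,r1:6,r2:-1,r3:4,r4:Mul1,r5:5
cycle 11: CDB Mul2=30 // r0:30,r1:6,r2:-1,r3:4,r4:Mul1,r5:5
cycle 12: - // r0:30,r1:6,r2:-1,r3:4,r4:Mul1,r5:5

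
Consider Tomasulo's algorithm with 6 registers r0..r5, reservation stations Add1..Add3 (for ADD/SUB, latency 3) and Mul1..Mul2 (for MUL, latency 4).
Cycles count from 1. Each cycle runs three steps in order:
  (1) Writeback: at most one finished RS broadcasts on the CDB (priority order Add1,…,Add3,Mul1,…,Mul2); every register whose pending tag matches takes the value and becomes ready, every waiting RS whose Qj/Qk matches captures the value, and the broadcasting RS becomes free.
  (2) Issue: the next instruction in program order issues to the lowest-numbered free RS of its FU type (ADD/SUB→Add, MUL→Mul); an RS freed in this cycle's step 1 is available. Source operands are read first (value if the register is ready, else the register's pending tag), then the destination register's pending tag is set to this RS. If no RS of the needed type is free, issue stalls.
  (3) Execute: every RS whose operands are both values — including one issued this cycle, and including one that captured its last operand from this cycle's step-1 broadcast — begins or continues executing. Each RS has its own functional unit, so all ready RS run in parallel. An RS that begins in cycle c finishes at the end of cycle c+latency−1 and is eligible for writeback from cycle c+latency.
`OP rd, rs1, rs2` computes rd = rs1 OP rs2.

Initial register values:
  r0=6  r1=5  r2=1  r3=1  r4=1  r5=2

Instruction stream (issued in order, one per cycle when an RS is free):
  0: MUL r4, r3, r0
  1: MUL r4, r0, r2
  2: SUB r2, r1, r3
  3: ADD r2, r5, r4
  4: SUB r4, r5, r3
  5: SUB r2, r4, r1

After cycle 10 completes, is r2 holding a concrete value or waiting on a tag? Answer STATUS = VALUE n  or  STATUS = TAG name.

STATUS = TAG Add1

  c1: issue MUL r4<-Mul1  regs: r0:6,r1:5,r2:1,r3:1,r4:Mul1,r5:2
  c2: issue MUL r4<-Mul2  regs: r0:6,r1:5,r2:1,r3:1,r4:Mul2,r5:2
  c3: issue SUB r2<-Add1  regs: r0:6,r1:5,r2:Add1,r3:1,r4:Mul2,r5:2
  c4: issue ADD r2<-Add2  regs: r0:6,r1:5,r2:Add2,r3:1,r4:Mul2,r5:2
  c5: CDB Mul1=6; issue SUB r4<-Add3  regs: r0:6,r1:5,r2:Add2,r3:1,r4:Add3,r5:2
  c6: CDB Add1=4; issue SUB r2<-Add1  regs: r0:6,r1:5,r2:Add1,r3:1,r4:Add3,r5:2
  c7: CDB Mul2=6  regs: r0:6,r1:5,r2:Add1,r3:1,r4:Add3,r5:2
  c8: CDB Add3=1  regs: r0:6,r1:5,r2:Add1,r3:1,r4:1,r5:2
  c9: -  regs: r0:6,r1:5,r2:Add1,r3:1,r4:1,r5:2
  c10: CDB Add2=8  regs: r0:6,r1:5,r2:Add1,r3:1,r4:1,r5:2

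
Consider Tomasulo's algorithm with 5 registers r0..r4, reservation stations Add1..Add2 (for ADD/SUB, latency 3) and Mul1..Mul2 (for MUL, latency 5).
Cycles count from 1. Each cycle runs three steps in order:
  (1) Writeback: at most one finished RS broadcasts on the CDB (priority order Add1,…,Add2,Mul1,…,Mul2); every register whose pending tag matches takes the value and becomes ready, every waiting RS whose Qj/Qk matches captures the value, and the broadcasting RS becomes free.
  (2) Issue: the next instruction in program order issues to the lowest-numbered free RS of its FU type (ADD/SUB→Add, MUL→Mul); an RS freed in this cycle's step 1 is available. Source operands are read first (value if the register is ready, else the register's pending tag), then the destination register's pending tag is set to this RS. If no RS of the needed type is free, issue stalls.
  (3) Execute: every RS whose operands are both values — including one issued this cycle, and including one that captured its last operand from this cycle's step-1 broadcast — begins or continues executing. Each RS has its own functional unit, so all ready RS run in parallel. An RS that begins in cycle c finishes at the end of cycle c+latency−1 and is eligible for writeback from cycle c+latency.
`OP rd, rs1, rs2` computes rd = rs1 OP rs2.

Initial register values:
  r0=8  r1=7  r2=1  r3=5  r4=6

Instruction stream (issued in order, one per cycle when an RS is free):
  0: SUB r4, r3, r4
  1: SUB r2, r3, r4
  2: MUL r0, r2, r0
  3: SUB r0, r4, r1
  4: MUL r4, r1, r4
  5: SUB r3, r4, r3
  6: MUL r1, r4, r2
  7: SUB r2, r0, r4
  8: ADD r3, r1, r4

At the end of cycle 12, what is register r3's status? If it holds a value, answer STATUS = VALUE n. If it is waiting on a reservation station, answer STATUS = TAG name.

  c1: issue SUB r4<-Add1  regs: r0:8,r1:7,r2:1,r3:5,r4:Add1
  c2: issue SUB r2<-Add2  regs: r0:8,r1:7,r2:Add2,r3:5,r4:Add1
  c3: issue MUL r0<-Mul1  regs: r0:Mul1,r1:7,r2:Add2,r3:5,r4:Add1
  c4: CDB Add1=-1; issue SUB r0<-Add1  regs: r0:Add1,r1:7,r2:Add2,r3:5,r4:-1
  c5: issue MUL r4<-Mul2  regs: r0:Add1,r1:7,r2:Add2,r3:5,r4:Mul2
  c6: stall  regs: r0:Add1,r1:7,r2:Add2,r3:5,r4:Mul2
  c7: CDB Add1=-8; issue SUB r3<-Add1  regs: r0:-8,r1:7,r2:Add2,r3:Add1,r4:Mul2
  c8: CDB Add2=6; stall  regs: r0:-8,r1:7,r2:6,r3:Add1,r4:Mul2
  c9: stall  regs: r0:-8,r1:7,r2:6,r3:Add1,r4:Mul2
  c10: CDB Mul2=-7; issue MUL r1<-Mul2  regs: r0:-8,r1:Mul2,r2:6,r3:Add1,r4:-7
  c11: issue SUB r2<-Add2  regs: r0:-8,r1:Mul2,r2:Add2,r3:Add1,r4:-7
  c12: stall  regs: r0:-8,r1:Mul2,r2:Add2,r3:Add1,r4:-7

STATUS = TAG Add1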